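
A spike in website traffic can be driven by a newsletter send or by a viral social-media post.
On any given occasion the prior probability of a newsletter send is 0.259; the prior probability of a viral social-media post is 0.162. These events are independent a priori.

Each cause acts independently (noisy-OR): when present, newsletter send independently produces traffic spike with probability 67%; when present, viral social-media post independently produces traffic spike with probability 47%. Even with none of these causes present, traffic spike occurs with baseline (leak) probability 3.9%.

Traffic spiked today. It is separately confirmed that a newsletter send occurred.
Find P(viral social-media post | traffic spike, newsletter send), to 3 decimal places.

Under noisy-OR, P(traffic spike | causes) = 1 − (1−0.039)·∏(1−qᵢ) over the active causes.
P(traffic spike | newsletter send) = 0.68287×0.838 + 0.831921×0.162 = 0.572245 + 0.134771 = 0.707016
The viral social-media post-present share is 0.831921×0.162 = 0.134771.
P(viral social-media post | traffic spike, newsletter send) = 0.134771 / 0.707016 ≈ 0.191

P(viral social-media post | traffic spike, newsletter send) ≈ 0.191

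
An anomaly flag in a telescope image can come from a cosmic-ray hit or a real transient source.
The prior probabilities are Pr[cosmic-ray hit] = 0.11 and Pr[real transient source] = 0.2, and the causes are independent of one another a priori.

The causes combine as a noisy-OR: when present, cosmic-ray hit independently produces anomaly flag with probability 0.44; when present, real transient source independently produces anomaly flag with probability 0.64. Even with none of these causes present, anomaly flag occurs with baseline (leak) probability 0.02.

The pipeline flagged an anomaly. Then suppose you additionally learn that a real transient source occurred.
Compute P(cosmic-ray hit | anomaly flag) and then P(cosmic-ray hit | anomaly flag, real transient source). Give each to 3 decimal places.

P(cosmic-ray hit | anomaly flag) ≈ 0.307; P(cosmic-ray hit | anomaly flag, real transient source) ≈ 0.133

Under noisy-OR, P(anomaly flag | causes) = 1 − (1−0.02)·∏(1−qᵢ) over the active causes.
Sum P(anomaly flag|·) weighted by the priors over the 4 (cosmic-ray hit, real transient source) configurations:
  P(anomaly flag) = 0.02×0.89×0.8 + 0.6472×0.89×0.2 + 0.4512×0.11×0.8 + 0.802432×0.11×0.2
        = 0.014240 + 0.115202 + 0.039706 + 0.017654 = 0.186802
Configurations with cosmic-ray hit contribute 0.057360, so
  P(cosmic-ray hit | anomaly flag) = 0.057360 / 0.186802 ≈ 0.307

Now condition on the additional information:
P(anomaly flag | real transient source) = 0.6472×0.89 + 0.802432×0.11 = 0.576008 + 0.088268 = 0.664276
The cosmic-ray hit-present share is 0.802432×0.11 = 0.088268.
So P(cosmic-ray hit | anomaly flag, real transient source) = 0.088268/0.664276 ≈ 0.133.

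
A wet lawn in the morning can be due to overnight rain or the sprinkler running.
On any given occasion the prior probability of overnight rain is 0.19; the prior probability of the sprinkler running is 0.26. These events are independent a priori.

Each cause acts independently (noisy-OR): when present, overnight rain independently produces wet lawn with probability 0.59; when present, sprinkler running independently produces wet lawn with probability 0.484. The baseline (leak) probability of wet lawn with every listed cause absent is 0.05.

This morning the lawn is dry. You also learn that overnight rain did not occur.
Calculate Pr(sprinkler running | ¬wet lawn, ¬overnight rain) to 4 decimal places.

Under noisy-OR, P(wet lawn | causes) = 1 − (1−0.05)·∏(1−qᵢ) over the active causes.
By total probability over both values of sprinkler running:
  P(¬wet lawn | ¬overnight rain) = 0.95·0.74 + 0.4902·0.26
        = 0.703000 + 0.127452 = 0.830452
Keeping only the sprinkler running-present terms gives 0.127452, so
  P(sprinkler running | ¬wet lawn, ¬overnight rain) = 0.127452 / 0.830452 ≈ 0.1535

Pr(sprinkler running | ¬wet lawn, ¬overnight rain) ≈ 0.1535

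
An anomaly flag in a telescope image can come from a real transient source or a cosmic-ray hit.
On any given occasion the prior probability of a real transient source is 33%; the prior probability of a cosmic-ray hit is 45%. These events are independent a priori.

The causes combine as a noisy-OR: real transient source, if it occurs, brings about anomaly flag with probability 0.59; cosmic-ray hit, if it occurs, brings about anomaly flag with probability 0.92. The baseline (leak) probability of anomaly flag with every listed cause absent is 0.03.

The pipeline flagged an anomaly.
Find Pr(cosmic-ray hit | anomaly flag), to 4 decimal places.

Under noisy-OR, P(anomaly flag | causes) = 1 − (1−0.03)·∏(1−qᵢ) over the active causes.
Numerator (weight on configurations with cosmic-ray hit): 0.278104 + 0.143775 = 0.421879
The normalizing constant is 0.03×0.67×0.55 + 0.9224×0.67×0.45 + 0.6023×0.33×0.55 + 0.968184×0.33×0.45 = 0.542251
Posterior = 0.421879 / 0.542251 ≈ 0.7780

Pr(cosmic-ray hit | anomaly flag) ≈ 0.7780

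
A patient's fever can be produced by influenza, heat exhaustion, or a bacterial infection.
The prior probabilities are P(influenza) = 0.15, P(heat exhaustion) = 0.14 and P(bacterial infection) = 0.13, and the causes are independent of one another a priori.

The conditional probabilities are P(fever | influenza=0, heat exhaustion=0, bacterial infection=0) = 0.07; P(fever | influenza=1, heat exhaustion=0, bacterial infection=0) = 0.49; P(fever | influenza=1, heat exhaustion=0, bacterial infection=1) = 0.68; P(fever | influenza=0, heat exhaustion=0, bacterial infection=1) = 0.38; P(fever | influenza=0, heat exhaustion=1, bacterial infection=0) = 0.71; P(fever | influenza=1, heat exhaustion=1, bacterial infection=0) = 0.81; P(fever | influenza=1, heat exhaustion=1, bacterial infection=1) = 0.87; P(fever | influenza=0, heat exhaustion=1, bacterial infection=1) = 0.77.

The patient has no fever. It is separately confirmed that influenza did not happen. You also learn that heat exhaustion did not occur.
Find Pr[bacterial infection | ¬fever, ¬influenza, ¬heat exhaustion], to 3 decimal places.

P(¬fever | ¬influenza, ¬heat exhaustion) = 0.93*0.87 + 0.62*0.13 = 0.809100 + 0.080600 = 0.889700
Restricting to configurations with bacterial infection present: 0.62*0.13 = 0.080600.
Hence the posterior is 0.080600/0.889700 ≈ 0.091.

Pr[bacterial infection | ¬fever, ¬influenza, ¬heat exhaustion] ≈ 0.091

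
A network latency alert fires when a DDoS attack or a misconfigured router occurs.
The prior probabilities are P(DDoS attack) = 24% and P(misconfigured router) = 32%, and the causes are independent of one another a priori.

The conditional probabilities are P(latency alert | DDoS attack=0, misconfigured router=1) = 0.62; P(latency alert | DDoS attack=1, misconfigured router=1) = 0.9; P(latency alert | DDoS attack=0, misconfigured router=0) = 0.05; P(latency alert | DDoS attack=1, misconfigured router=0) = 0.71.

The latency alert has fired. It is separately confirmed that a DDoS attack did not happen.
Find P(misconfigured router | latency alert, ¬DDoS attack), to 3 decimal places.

P(misconfigured router | latency alert, ¬DDoS attack) ≈ 0.854

P(latency alert | ¬DDoS attack) = 0.05·0.68 + 0.62·0.32 = 0.034000 + 0.198400 = 0.232400
The misconfigured router-present share is 0.62·0.32 = 0.198400.
P(misconfigured router | latency alert, ¬DDoS attack) = 0.198400 / 0.232400 ≈ 0.854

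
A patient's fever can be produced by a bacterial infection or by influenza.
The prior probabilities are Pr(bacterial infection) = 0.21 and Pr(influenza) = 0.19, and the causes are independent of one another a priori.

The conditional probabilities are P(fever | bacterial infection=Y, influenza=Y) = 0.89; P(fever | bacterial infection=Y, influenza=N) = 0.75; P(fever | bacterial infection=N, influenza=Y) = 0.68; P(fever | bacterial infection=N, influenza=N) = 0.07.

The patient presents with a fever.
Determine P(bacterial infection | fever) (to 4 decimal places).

P(bacterial infection | fever) ≈ 0.5262

Numerator (weight on configurations with bacterial infection): 0.127575 + 0.035511 = 0.163086
Denominator P(fever): 0.07×0.79×0.81 + 0.68×0.79×0.19 + 0.75×0.21×0.81 + 0.89×0.21×0.19 = 0.309947
P(bacterial infection | fever) = 0.163086/0.309947 ≈ 0.5262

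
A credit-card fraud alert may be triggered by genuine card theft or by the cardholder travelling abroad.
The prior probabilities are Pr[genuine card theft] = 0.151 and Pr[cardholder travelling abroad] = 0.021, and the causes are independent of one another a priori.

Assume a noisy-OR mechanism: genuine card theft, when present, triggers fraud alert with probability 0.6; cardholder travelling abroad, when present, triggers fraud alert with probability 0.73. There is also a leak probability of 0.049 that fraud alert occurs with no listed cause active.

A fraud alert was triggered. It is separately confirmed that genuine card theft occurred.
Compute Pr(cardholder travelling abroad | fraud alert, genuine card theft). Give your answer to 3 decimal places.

Pr(cardholder travelling abroad | fraud alert, genuine card theft) ≈ 0.030

Under noisy-OR, P(fraud alert | causes) = 1 − (1−0.049)·∏(1−qᵢ) over the active causes.
Weight on cardholder travelling abroad=true, given the evidence: 0.897292×0.021 = 0.018843
Normalizer over all consistent configurations: 0.6196×0.979 + 0.897292×0.021 = 0.625431
Posterior = 0.018843 / 0.625431 ≈ 0.030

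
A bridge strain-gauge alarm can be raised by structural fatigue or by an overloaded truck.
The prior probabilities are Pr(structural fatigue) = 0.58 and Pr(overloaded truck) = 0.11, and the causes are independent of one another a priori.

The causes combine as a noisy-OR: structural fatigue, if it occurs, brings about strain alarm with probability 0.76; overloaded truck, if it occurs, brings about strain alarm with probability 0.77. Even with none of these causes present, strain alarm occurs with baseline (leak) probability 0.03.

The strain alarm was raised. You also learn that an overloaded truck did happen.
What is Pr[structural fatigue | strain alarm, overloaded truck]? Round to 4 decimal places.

Pr[structural fatigue | strain alarm, overloaded truck] ≈ 0.6272

Under noisy-OR, P(strain alarm | causes) = 1 − (1−0.03)·∏(1−qᵢ) over the active causes.
By total probability over both values of structural fatigue:
  P(strain alarm | overloaded truck) = 0.7769×0.42 + 0.946456×0.58
        = 0.326298 + 0.548944 = 0.875242
The terms with structural fatigue present sum to 0.548944, so
  P(structural fatigue | strain alarm, overloaded truck) = 0.548944 / 0.875242 ≈ 0.6272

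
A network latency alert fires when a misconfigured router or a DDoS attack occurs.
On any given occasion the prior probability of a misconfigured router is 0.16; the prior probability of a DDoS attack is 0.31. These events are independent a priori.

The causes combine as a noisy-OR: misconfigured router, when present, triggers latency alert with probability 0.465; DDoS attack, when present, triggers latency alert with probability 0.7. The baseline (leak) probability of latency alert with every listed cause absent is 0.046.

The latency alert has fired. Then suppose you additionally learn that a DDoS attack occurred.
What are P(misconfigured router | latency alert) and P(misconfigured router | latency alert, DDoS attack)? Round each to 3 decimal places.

Under noisy-OR, P(latency alert | causes) = 1 − (1−0.046)·∏(1−qᵢ) over the active causes.
P(latency alert) = 0.046·0.84·0.69 + 0.7138·0.84·0.31 + 0.48961·0.16·0.69 + 0.846883·0.16·0.31 = 0.026662 + 0.185874 + 0.054053 + 0.042005 = 0.308594
Restricting to configurations with misconfigured router present: 0.054053 + 0.042005 = 0.096058.
Hence the posterior is 0.096058/0.308594 ≈ 0.311.

Now condition on the additional information:
Enumerate both values of misconfigured router and weight by the priors:
  P(latency alert | DDoS attack) = 0.7138×0.84 + 0.846883×0.16
        = 0.599592 + 0.135501 = 0.735093
Configurations with misconfigured router contribute 0.135501, so
  P(misconfigured router | latency alert, DDoS attack) = 0.135501 / 0.735093 ≈ 0.184
— DDoS attack explains away the evidence for misconfigured router.

P(misconfigured router | latency alert) ≈ 0.311; P(misconfigured router | latency alert, DDoS attack) ≈ 0.184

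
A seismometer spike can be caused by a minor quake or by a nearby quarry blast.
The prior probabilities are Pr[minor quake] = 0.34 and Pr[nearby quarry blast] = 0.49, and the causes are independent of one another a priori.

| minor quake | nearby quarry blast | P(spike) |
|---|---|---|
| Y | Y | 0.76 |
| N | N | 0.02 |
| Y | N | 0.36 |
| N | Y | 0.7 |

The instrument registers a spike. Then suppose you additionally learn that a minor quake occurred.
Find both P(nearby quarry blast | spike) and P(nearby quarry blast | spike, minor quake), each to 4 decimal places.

P(nearby quarry blast | spike) ≈ 0.8362; P(nearby quarry blast | spike, minor quake) ≈ 0.6698

Enumerate the 4 (minor quake, nearby quarry blast) configurations and weight by the priors:
  P(spike) = 0.02·0.66·0.51 + 0.7·0.66·0.49 + 0.36·0.34·0.51 + 0.76·0.34·0.49
        = 0.006732 + 0.226380 + 0.062424 + 0.126616 = 0.422152
The terms with nearby quarry blast present sum to 0.352996, so
  P(nearby quarry blast | spike) = 0.352996 / 0.422152 ≈ 0.8362

Now also conditioning on minor quake=true:
P(spike | minor quake) = 0.36·0.51 + 0.76·0.49 = 0.183600 + 0.372400 = 0.556000
The nearby quarry blast-present share is 0.76·0.49 = 0.372400.
Hence the posterior is 0.372400/0.556000 ≈ 0.6698.
This is intercausal reasoning (explaining away): once minor quake accounts for the spike, nearby quarry blast becomes less likely.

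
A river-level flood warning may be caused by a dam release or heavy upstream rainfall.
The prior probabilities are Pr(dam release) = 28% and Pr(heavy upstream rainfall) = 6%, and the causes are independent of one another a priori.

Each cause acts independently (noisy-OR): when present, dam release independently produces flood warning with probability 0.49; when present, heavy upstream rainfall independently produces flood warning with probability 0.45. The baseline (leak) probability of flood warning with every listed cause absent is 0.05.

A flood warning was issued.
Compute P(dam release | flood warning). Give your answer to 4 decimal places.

Under noisy-OR, P(flood warning | causes) = 1 − (1−0.05)·∏(1−qᵢ) over the active causes.
P(flood warning) = 0.05·0.72·0.94 + 0.4775·0.72·0.06 + 0.5155·0.28·0.94 + 0.733525·0.28·0.06 = 0.033840 + 0.020628 + 0.135680 + 0.012323 = 0.202471
The dam release-present share is 0.135680 + 0.012323 = 0.148003.
Hence the posterior is 0.148003/0.202471 ≈ 0.7310.

P(dam release | flood warning) ≈ 0.7310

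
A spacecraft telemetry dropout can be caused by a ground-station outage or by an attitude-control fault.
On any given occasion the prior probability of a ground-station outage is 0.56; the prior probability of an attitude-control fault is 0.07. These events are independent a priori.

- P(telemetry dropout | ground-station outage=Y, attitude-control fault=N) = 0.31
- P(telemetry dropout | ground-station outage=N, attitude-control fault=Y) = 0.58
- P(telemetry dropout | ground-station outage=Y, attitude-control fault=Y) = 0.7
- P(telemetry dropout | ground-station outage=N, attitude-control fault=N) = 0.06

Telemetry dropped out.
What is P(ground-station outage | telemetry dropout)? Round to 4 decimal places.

Weight on ground-station outage=true, given the evidence: 0.161448 + 0.027440 = 0.188888
The normalizing constant is 0.06·0.44·0.93 + 0.58·0.44·0.07 + 0.31·0.56·0.93 + 0.7·0.56·0.07 = 0.231304
Posterior = 0.188888 / 0.231304 ≈ 0.8166

P(ground-station outage | telemetry dropout) ≈ 0.8166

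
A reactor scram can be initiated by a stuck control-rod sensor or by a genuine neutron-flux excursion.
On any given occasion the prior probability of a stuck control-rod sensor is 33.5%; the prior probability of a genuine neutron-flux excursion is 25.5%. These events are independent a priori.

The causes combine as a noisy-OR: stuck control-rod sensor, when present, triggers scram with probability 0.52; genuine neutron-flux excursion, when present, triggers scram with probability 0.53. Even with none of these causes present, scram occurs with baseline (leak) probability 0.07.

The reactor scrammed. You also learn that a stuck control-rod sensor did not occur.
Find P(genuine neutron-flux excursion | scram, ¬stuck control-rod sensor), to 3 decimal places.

P(genuine neutron-flux excursion | scram, ¬stuck control-rod sensor) ≈ 0.734

Under noisy-OR, P(scram | causes) = 1 − (1−0.07)·∏(1−qᵢ) over the active causes.
P(scram | ¬stuck control-rod sensor) = 0.07·0.745 + 0.5629·0.255 = 0.052150 + 0.143539 = 0.195689
Of this, 0.143539 comes from 0.5629·0.255 (the genuine neutron-flux excursion=true cases).
P(genuine neutron-flux excursion | scram, ¬stuck control-rod sensor) = 0.143539 / 0.195689 ≈ 0.734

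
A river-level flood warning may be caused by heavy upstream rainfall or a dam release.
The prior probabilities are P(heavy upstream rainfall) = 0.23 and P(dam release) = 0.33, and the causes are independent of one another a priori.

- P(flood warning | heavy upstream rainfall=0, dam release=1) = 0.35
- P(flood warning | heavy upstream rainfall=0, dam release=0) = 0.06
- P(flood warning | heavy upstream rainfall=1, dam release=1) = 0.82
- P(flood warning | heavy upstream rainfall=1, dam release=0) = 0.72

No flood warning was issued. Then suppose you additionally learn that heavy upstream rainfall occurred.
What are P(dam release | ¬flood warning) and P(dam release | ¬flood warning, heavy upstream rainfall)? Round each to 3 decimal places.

P(dam release | ¬flood warning) ≈ 0.253; P(dam release | ¬flood warning, heavy upstream rainfall) ≈ 0.240

P(¬flood warning) = 0.94×0.77×0.67 + 0.65×0.77×0.33 + 0.28×0.23×0.67 + 0.18×0.23×0.33 = 0.484946 + 0.165165 + 0.043148 + 0.013662 = 0.706921
Restricting to configurations with dam release present: 0.165165 + 0.013662 = 0.178827.
So P(dam release | ¬flood warning) = 0.178827/0.706921 ≈ 0.253.

Now condition on the additional information:
For the numerator, keep only dam release=true terms: 0.18*0.33 = 0.059400
The normalizing constant is 0.28*0.67 + 0.18*0.33 = 0.247000
P(dam release | ¬flood warning, heavy upstream rainfall) = 0.059400/0.247000 ≈ 0.240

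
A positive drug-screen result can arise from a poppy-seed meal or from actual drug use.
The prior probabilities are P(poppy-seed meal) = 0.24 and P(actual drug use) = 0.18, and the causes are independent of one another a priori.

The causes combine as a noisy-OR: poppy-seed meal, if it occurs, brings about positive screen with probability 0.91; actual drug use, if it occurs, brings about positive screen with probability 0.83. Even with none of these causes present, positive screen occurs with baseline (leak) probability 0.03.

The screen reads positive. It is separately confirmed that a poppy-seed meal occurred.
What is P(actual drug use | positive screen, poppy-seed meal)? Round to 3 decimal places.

P(actual drug use | positive screen, poppy-seed meal) ≈ 0.192

Under noisy-OR, P(positive screen | causes) = 1 − (1−0.03)·∏(1−qᵢ) over the active causes.
P(positive screen | poppy-seed meal) = 0.9127·0.82 + 0.985159·0.18 = 0.748414 + 0.177329 = 0.925743
Of this, 0.177329 comes from 0.985159·0.18 (the actual drug use=true cases).
Hence the posterior is 0.177329/0.925743 ≈ 0.192.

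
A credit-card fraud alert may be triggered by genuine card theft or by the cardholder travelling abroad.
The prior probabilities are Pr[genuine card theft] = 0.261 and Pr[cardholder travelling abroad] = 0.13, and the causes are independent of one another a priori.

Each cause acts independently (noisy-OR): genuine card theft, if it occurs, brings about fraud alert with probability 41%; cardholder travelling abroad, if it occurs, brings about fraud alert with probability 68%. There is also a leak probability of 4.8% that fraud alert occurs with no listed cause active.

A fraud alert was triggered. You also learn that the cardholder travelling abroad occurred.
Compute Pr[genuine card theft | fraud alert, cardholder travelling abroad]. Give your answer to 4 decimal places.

Under noisy-OR, P(fraud alert | causes) = 1 − (1−0.048)·∏(1−qᵢ) over the active causes.
P(fraud alert | cardholder travelling abroad) = 0.69536·0.739 + 0.820262·0.261 = 0.513871 + 0.214088 = 0.727959
The genuine card theft-present share is 0.820262·0.261 = 0.214088.
So P(genuine card theft | fraud alert, cardholder travelling abroad) = 0.214088/0.727959 ≈ 0.2941.

Pr[genuine card theft | fraud alert, cardholder travelling abroad] ≈ 0.2941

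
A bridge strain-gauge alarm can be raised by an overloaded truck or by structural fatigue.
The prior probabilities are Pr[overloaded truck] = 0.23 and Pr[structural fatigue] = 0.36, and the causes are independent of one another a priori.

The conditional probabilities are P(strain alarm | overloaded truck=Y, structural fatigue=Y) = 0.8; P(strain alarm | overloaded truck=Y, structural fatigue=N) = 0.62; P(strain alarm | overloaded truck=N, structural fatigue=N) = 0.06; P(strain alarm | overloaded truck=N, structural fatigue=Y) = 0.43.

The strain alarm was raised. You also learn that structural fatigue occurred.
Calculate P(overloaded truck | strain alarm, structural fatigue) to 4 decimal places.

P(overloaded truck | strain alarm, structural fatigue) ≈ 0.3572

By total probability over both values of overloaded truck:
  P(strain alarm | structural fatigue) = 0.43×0.77 + 0.8×0.23
        = 0.331100 + 0.184000 = 0.515100
Keeping only the overloaded truck-present terms gives 0.184000, so
  P(overloaded truck | strain alarm, structural fatigue) = 0.184000 / 0.515100 ≈ 0.3572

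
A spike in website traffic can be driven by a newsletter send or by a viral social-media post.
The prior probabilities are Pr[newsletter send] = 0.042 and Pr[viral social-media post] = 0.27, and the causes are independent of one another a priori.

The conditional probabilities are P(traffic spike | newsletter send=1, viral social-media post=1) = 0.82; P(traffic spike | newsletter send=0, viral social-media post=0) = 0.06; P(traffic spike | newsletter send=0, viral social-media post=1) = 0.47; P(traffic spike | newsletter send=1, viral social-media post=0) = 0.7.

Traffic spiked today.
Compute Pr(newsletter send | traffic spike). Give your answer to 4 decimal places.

Numerator (weight on configurations with newsletter send): 0.021462 + 0.009299 = 0.030761
Normalizer over all consistent configurations: 0.06×0.958×0.73 + 0.47×0.958×0.27 + 0.7×0.042×0.73 + 0.82×0.042×0.27 = 0.194291
P(newsletter send | traffic spike) = 0.030761/0.194291 ≈ 0.1583

Pr(newsletter send | traffic spike) ≈ 0.1583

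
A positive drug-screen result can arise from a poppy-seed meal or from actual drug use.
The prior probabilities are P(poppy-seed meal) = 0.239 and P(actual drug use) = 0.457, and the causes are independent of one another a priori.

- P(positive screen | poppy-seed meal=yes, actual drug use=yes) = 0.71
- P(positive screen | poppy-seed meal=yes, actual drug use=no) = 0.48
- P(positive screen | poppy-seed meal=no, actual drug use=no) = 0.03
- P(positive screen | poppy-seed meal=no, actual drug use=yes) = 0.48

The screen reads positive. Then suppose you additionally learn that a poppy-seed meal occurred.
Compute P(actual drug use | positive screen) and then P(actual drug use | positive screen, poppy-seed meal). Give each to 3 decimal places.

Sum P(positive screen|·) weighted by the priors over the 4 (poppy-seed meal, actual drug use) configurations:
  P(positive screen) = 0.03·0.761·0.543 + 0.48·0.761·0.457 + 0.48·0.239·0.543 + 0.71·0.239·0.457
        = 0.012397 + 0.166933 + 0.062293 + 0.077548 = 0.319171
Keeping only the actual drug use-present terms gives 0.244481, so
  P(actual drug use | positive screen) = 0.244481 / 0.319171 ≈ 0.766

With the extra evidence:
By total probability over both values of actual drug use:
  P(positive screen | poppy-seed meal) = 0.48*0.543 + 0.71*0.457
        = 0.260640 + 0.324470 = 0.585110
Keeping only the actual drug use-present terms gives 0.324470, so
  P(actual drug use | positive screen, poppy-seed meal) = 0.324470 / 0.585110 ≈ 0.555

P(actual drug use | positive screen) ≈ 0.766; P(actual drug use | positive screen, poppy-seed meal) ≈ 0.555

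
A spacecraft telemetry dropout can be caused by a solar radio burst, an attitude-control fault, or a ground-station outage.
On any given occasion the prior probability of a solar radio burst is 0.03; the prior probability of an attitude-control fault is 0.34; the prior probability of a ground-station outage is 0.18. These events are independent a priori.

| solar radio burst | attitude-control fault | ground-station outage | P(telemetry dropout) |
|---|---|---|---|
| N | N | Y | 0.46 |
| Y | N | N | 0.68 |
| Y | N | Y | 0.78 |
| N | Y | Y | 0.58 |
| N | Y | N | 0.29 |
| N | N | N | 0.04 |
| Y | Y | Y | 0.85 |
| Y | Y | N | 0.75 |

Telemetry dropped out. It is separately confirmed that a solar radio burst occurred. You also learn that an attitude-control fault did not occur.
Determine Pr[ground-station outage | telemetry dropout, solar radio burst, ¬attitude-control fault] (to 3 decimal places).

Sum P(telemetry dropout|·) weighted by the priors over both values of ground-station outage:
  P(telemetry dropout | solar radio burst, ¬attitude-control fault) = 0.68·0.82 + 0.78·0.18
        = 0.557600 + 0.140400 = 0.698000
Keeping only the ground-station outage-present terms gives 0.140400, so
  P(ground-station outage | telemetry dropout, solar radio burst, ¬attitude-control fault) = 0.140400 / 0.698000 ≈ 0.201

Pr[ground-station outage | telemetry dropout, solar radio burst, ¬attitude-control fault] ≈ 0.201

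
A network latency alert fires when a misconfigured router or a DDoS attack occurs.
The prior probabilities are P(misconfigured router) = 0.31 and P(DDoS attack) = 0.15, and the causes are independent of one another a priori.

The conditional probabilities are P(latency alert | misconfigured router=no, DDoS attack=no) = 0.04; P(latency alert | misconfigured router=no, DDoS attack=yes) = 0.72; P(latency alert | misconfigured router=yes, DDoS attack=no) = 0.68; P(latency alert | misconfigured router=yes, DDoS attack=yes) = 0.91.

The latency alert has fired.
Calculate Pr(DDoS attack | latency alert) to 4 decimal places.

P(latency alert) = 0.04×0.69×0.85 + 0.72×0.69×0.15 + 0.68×0.31×0.85 + 0.91×0.31×0.15 = 0.023460 + 0.074520 + 0.179180 + 0.042315 = 0.319475
Of this, 0.116835 comes from 0.074520 + 0.042315 (the DDoS attack=true cases).
Hence the posterior is 0.116835/0.319475 ≈ 0.3657.

Pr(DDoS attack | latency alert) ≈ 0.3657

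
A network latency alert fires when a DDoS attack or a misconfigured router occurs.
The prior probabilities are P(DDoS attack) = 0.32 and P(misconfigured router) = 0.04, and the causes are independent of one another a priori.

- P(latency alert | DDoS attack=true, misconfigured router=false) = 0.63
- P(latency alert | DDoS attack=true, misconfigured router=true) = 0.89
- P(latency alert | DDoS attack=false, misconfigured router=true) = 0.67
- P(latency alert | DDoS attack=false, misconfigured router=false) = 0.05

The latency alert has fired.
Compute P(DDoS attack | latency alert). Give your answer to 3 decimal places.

Numerator (weight on configurations with DDoS attack): 0.193536 + 0.011392 = 0.204928
Denominator P(latency alert): 0.05*0.68*0.96 + 0.67*0.68*0.04 + 0.63*0.32*0.96 + 0.89*0.32*0.04 = 0.255792
P(DDoS attack | latency alert) = 0.204928/0.255792 ≈ 0.801

P(DDoS attack | latency alert) ≈ 0.801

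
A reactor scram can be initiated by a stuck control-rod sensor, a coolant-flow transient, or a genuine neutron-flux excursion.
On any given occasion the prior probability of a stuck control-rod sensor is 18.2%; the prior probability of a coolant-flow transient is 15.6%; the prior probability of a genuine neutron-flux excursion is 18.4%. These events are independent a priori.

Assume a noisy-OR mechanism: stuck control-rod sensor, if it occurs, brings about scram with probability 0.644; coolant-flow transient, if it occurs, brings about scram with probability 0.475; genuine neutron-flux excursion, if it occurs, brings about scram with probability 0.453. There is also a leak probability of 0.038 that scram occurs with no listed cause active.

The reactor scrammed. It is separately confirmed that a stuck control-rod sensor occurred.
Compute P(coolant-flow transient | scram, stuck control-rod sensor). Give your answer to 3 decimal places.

Under noisy-OR, P(scram | causes) = 1 − (1−0.038)·∏(1−qᵢ) over the active causes.
Numerator (weight on configurations with coolant-flow transient): 0.104408 + 0.025881 = 0.130289
Denominator P(scram | stuck control-rod sensor): 0.657528·0.844·0.816 + 0.812668·0.844·0.184 + 0.820202·0.156·0.816 + 0.901651·0.156·0.184 = 0.709335
P(coolant-flow transient | scram, stuck control-rod sensor) = 0.130289/0.709335 ≈ 0.184

P(coolant-flow transient | scram, stuck control-rod sensor) ≈ 0.184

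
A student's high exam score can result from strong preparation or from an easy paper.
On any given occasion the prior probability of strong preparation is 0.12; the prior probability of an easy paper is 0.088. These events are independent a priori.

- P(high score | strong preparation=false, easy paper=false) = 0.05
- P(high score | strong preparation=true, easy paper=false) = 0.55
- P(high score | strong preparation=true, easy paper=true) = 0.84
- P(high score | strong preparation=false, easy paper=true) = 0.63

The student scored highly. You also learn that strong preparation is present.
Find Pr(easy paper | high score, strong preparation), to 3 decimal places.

Pr(easy paper | high score, strong preparation) ≈ 0.128

Weight on easy paper=true, given the evidence: 0.84·0.088 = 0.073920
Normalizer over all consistent configurations: 0.55·0.912 + 0.84·0.088 = 0.575520
P(easy paper | high score, strong preparation) = 0.073920/0.575520 ≈ 0.128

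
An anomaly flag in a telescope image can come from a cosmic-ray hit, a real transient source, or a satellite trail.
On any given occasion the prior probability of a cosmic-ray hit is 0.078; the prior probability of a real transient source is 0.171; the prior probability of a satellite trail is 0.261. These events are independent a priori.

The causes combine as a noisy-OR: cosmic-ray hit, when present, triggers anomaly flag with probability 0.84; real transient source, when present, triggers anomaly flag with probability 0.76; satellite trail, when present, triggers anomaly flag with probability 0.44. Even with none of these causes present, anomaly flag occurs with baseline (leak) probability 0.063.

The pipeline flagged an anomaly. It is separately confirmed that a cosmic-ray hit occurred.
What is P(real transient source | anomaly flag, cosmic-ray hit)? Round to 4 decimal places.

Under noisy-OR, P(anomaly flag | causes) = 1 − (1−0.063)·∏(1−qᵢ) over the active causes.
P(anomaly flag | cosmic-ray hit) = 0.85008*0.829*0.739 + 0.916045*0.829*0.261 + 0.964019*0.171*0.739 + 0.979851*0.171*0.261 = 0.520785 + 0.198204 + 0.121822 + 0.043732 = 0.884543
Of this, 0.165554 comes from 0.121822 + 0.043732 (the real transient source=true cases).
P(real transient source | anomaly flag, cosmic-ray hit) = 0.165554 / 0.884543 ≈ 0.1872

P(real transient source | anomaly flag, cosmic-ray hit) ≈ 0.1872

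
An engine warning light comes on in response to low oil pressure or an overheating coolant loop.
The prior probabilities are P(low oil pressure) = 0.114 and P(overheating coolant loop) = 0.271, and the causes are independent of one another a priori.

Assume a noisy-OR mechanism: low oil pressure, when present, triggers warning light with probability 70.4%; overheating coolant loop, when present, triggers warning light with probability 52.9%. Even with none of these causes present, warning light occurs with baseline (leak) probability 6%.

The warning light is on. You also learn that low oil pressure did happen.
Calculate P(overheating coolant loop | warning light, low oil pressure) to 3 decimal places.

Under noisy-OR, P(warning light | causes) = 1 − (1−0.06)·∏(1−qᵢ) over the active causes.
P(warning light | low oil pressure) = 0.72176·0.729 + 0.868949·0.271 = 0.526163 + 0.235485 = 0.761648
The overheating coolant loop-present share is 0.868949·0.271 = 0.235485.
Hence the posterior is 0.235485/0.761648 ≈ 0.309.

P(overheating coolant loop | warning light, low oil pressure) ≈ 0.309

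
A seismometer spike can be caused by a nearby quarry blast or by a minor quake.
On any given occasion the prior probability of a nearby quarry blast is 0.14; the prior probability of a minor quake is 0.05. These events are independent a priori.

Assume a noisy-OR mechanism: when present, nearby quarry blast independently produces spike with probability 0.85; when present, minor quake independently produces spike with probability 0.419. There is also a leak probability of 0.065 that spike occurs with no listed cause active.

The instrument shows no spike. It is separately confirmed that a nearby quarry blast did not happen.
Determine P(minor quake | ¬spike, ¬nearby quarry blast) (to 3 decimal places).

P(minor quake | ¬spike, ¬nearby quarry blast) ≈ 0.030

Under noisy-OR, P(spike | causes) = 1 − (1−0.065)·∏(1−qᵢ) over the active causes.
Numerator (weight on configurations with minor quake): 0.543235·0.05 = 0.027162
Denominator P(¬spike | ¬nearby quarry blast): 0.935·0.95 + 0.543235·0.05 = 0.915412
Posterior = 0.027162 / 0.915412 ≈ 0.030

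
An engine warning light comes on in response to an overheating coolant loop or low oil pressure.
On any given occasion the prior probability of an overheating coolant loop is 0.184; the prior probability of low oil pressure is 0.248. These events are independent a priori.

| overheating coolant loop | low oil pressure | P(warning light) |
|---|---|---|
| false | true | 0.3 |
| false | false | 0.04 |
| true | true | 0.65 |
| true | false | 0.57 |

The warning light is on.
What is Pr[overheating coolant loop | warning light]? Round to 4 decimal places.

Pr[overheating coolant loop | warning light] ≈ 0.5601

For the numerator, keep only overheating coolant loop=true terms: 0.078870 + 0.029661 = 0.108531
Denominator P(warning light): 0.04·0.816·0.752 + 0.3·0.816·0.248 + 0.57·0.184·0.752 + 0.65·0.184·0.248 = 0.193786
Posterior = 0.108531 / 0.193786 ≈ 0.5601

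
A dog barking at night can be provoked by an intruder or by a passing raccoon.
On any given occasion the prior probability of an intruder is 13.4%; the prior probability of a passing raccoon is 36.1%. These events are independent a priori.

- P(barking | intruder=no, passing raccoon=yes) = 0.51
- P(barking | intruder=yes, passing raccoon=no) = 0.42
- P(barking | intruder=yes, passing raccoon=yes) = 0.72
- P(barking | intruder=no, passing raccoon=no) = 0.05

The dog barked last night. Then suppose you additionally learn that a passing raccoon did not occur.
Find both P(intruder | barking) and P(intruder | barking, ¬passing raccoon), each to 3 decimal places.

P(barking) = 0.05·0.866·0.639 + 0.51·0.866·0.361 + 0.42·0.134·0.639 + 0.72·0.134·0.361 = 0.027669 + 0.159439 + 0.035963 + 0.034829 = 0.257900
The intruder-present share is 0.035963 + 0.034829 = 0.070792.
Hence the posterior is 0.070792/0.257900 ≈ 0.274.

Now condition on the additional information:
P(barking | ¬passing raccoon) = 0.05*0.866 + 0.42*0.134 = 0.043300 + 0.056280 = 0.099580
The intruder-present share is 0.42*0.134 = 0.056280.
Hence the posterior is 0.056280/0.099580 ≈ 0.565.
With passing raccoon excluded, intruder must carry more of the explanatory weight for the barking.

P(intruder | barking) ≈ 0.274; P(intruder | barking, ¬passing raccoon) ≈ 0.565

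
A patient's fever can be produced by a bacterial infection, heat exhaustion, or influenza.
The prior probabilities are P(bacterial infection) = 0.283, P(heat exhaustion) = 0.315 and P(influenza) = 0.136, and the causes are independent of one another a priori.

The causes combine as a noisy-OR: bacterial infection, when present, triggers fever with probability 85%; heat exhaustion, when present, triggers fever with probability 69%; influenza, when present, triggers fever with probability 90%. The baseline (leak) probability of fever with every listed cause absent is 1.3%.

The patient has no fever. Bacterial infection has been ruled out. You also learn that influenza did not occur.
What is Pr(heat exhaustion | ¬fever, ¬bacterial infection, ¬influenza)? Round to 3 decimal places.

Pr(heat exhaustion | ¬fever, ¬bacterial infection, ¬influenza) ≈ 0.125

Under noisy-OR, P(fever | causes) = 1 − (1−0.013)·∏(1−qᵢ) over the active causes.
For the numerator, keep only heat exhaustion=true terms: 0.30597·0.315 = 0.096381
Normalizer over all consistent configurations: 0.987·0.685 + 0.30597·0.315 = 0.772476
Posterior = 0.096381 / 0.772476 ≈ 0.125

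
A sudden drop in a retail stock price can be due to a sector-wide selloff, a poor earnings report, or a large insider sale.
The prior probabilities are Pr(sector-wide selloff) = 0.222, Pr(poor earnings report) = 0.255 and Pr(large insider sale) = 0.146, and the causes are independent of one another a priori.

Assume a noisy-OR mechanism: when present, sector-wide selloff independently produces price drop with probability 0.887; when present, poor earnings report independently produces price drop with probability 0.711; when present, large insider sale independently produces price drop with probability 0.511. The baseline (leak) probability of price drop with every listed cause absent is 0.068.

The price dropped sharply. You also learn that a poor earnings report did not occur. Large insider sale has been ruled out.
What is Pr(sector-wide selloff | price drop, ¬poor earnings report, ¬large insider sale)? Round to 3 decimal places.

Under noisy-OR, P(price drop | causes) = 1 − (1−0.068)·∏(1−qᵢ) over the active causes.
Numerator (weight on configurations with sector-wide selloff): 0.894684*0.222 = 0.198620
Normalizer over all consistent configurations: 0.068*0.778 + 0.894684*0.222 = 0.251524
P(sector-wide selloff | price drop, ¬poor earnings report, ¬large insider sale) = 0.198620/0.251524 ≈ 0.790

Pr(sector-wide selloff | price drop, ¬poor earnings report, ¬large insider sale) ≈ 0.790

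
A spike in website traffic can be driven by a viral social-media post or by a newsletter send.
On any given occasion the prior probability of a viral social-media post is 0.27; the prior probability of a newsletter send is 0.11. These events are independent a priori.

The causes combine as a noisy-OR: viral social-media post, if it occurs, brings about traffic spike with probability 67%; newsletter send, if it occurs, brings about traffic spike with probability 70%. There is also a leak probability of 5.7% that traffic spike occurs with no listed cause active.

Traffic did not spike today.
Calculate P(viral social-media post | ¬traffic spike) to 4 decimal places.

P(viral social-media post | ¬traffic spike) ≈ 0.1088

Under noisy-OR, P(traffic spike | causes) = 1 − (1−0.057)·∏(1−qᵢ) over the active causes.
For the numerator, keep only viral social-media post=true terms: 0.074779 + 0.002773 = 0.077552
Denominator P(¬traffic spike): 0.943×0.73×0.89 + 0.2829×0.73×0.11 + 0.31119×0.27×0.89 + 0.093357×0.27×0.11 = 0.712936
Posterior = 0.077552 / 0.712936 ≈ 0.1088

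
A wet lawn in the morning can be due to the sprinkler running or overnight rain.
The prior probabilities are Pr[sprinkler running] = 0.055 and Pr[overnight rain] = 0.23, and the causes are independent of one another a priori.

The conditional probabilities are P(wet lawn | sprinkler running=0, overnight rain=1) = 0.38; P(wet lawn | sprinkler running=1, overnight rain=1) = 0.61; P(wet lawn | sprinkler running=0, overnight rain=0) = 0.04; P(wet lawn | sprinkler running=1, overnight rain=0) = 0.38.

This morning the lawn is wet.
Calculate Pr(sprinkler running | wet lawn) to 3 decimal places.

P(wet lawn) = 0.04·0.945·0.77 + 0.38·0.945·0.23 + 0.38·0.055·0.77 + 0.61·0.055·0.23 = 0.029106 + 0.082593 + 0.016093 + 0.007716 = 0.135508
Of this, 0.023809 comes from 0.016093 + 0.007716 (the sprinkler running=true cases).
Hence the posterior is 0.023809/0.135508 ≈ 0.176.

Pr(sprinkler running | wet lawn) ≈ 0.176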